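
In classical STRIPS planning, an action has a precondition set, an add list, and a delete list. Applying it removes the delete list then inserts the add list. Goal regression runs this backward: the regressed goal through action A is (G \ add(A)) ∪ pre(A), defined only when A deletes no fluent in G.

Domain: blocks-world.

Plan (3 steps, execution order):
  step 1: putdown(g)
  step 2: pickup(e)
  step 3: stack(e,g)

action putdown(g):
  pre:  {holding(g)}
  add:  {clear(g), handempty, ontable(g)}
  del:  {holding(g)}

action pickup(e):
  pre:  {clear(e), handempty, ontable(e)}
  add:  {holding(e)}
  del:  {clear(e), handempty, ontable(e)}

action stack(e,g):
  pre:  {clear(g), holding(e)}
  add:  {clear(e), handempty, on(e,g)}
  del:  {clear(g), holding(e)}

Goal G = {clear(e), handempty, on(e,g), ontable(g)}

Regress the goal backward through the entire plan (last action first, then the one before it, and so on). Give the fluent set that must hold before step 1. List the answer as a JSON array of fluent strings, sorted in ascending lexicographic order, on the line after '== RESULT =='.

Work backward from the goal:
  through step 3 (stack(e,g)): drop {clear(e), handempty, on(e,g)}, keep {ontable(g)}, require {clear(g), holding(e)}
    → {clear(g), holding(e), ontable(g)}
  through step 2 (pickup(e)): drop {holding(e)}, keep {clear(g), ontable(g)}, require {clear(e), handempty, ontable(e)}
    → {clear(e), clear(g), handempty, ontable(e), ontable(g)}
  through step 1 (putdown(g)): drop {clear(g), handempty, ontable(g)}, keep {clear(e), ontable(e)}, require {holding(g)}
    → {clear(e), holding(g), ontable(e)}

== RESULT ==
["clear(e)", "holding(g)", "ontable(e)"]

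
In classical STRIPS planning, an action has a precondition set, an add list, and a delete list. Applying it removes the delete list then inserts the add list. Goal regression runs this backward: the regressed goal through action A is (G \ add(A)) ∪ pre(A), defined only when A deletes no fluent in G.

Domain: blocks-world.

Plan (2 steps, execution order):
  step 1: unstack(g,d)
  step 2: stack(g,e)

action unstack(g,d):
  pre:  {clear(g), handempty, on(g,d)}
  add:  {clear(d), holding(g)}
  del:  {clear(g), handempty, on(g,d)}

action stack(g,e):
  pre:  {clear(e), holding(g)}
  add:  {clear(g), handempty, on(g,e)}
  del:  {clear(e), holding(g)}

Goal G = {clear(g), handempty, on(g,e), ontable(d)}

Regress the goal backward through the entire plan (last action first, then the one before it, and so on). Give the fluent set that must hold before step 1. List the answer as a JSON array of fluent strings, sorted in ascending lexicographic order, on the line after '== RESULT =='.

Regress step by step:
  through step 2 (stack(g,e)): drop {clear(g), handempty, on(g,e)}, keep {ontable(d)}, require {clear(e), holding(g)}
    → {clear(e), holding(g), ontable(d)}
  through step 1 (unstack(g,d)): drop {holding(g)}, keep {clear(e), ontable(d)}, require {clear(g), handempty, on(g,d)}
    → {clear(e), clear(g), handempty, on(g,d), ontable(d)}

== RESULT ==
["clear(e)", "clear(g)", "handempty", "on(g,d)", "ontable(d)"]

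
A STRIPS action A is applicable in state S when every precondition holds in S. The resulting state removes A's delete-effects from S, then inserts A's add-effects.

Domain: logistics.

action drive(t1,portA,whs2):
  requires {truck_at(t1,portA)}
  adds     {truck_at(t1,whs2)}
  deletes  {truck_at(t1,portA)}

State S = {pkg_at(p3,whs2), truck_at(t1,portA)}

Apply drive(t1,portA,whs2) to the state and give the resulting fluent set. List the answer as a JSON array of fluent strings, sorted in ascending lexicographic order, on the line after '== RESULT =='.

Progress:
  pre ⊆ S: {truck_at(t1,portA)} ⊆ S  — applicable
  S \ del = {pkg_at(p3,whs2)}
  ∪ add   = {pkg_at(p3,whs2), truck_at(t1,whs2)}

== RESULT ==
["pkg_at(p3,whs2)", "truck_at(t1,whs2)"]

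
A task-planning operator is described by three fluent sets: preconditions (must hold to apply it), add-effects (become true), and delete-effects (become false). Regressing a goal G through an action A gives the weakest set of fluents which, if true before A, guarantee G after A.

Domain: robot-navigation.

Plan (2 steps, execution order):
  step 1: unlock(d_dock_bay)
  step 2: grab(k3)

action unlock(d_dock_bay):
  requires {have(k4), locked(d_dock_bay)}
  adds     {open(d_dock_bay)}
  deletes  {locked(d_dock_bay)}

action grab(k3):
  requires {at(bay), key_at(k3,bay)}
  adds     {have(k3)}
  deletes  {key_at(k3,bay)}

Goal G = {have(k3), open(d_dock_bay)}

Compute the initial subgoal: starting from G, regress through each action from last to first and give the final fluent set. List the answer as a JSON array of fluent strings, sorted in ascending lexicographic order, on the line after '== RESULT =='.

Regress step by step:
  through step 2 (grab(k3)): drop {have(k3)}, keep {open(d_dock_bay)}, require {at(bay), key_at(k3,bay)}
    → {at(bay), key_at(k3,bay), open(d_dock_bay)}
  through step 1 (unlock(d_dock_bay)): drop {open(d_dock_bay)}, keep {at(bay), key_at(k3,bay)}, require {have(k4), locked(d_dock_bay)}
    → {at(bay), have(k4), key_at(k3,bay), locked(d_dock_bay)}

== RESULT ==
["at(bay)", "have(k4)", "key_at(k3,bay)", "locked(d_dock_bay)"]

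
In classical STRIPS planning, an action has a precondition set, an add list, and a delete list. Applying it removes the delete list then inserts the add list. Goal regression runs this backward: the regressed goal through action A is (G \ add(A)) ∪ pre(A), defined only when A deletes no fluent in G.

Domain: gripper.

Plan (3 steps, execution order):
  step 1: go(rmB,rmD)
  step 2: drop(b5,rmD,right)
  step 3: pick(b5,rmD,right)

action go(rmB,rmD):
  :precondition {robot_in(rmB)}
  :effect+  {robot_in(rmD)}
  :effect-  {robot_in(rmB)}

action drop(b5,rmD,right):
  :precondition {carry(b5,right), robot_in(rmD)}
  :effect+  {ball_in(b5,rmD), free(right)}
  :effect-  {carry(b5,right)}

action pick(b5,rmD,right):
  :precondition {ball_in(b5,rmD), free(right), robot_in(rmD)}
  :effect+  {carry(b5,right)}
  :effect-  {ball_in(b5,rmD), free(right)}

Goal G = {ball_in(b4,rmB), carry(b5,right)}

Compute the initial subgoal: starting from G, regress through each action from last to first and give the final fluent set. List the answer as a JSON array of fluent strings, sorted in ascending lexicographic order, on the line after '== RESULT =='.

Regress step by step:
  through step 3 (pick(b5,rmD,right)): drop {carry(b5,right)}, keep {ball_in(b4,rmB)}, require {ball_in(b5,rmD), free(right), robot_in(rmD)}
    → {ball_in(b4,rmB), ball_in(b5,rmD), free(right), robot_in(rmD)}
  through step 2 (drop(b5,rmD,right)): drop {ball_in(b5,rmD), free(right)}, keep {ball_in(b4,rmB), robot_in(rmD)}, require {carry(b5,right), robot_in(rmD)}
    → {ball_in(b4,rmB), carry(b5,right), robot_in(rmD)}
  through step 1 (go(rmB,rmD)): drop {robot_in(rmD)}, keep {ball_in(b4,rmB), carry(b5,right)}, require {robot_in(rmB)}
    → {ball_in(b4,rmB), carry(b5,right), robot_in(rmB)}

== RESULT ==
["ball_in(b4,rmB)", "carry(b5,right)", "robot_in(rmB)"]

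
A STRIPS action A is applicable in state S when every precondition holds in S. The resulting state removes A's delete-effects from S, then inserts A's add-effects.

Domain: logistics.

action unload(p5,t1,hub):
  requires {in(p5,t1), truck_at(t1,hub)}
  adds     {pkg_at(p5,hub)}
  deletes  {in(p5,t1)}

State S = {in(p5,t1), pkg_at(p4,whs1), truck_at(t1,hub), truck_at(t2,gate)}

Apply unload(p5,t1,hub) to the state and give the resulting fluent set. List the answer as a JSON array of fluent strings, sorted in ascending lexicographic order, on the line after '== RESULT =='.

Progress:
  pre ⊆ S: {in(p5,t1), truck_at(t1,hub)} ⊆ S  — applicable
  S \ del = {pkg_at(p4,whs1), truck_at(t1,hub), truck_at(t2,gate)}
  ∪ add   = {pkg_at(p4,whs1), pkg_at(p5,hub), truck_at(t1,hub), truck_at(t2,gate)}

== RESULT ==
["pkg_at(p4,whs1)", "pkg_at(p5,hub)", "truck_at(t1,hub)", "truck_at(t2,gate)"]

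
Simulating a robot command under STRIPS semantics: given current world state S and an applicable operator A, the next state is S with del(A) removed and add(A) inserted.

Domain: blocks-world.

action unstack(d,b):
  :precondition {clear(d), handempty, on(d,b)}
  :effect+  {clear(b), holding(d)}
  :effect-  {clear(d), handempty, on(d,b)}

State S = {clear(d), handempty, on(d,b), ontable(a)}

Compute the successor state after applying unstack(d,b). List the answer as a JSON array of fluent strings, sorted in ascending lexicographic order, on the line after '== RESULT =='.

Progress:
  pre ⊆ S: {clear(d), handempty, on(d,b)} ⊆ S  — applicable
  S \ del = {ontable(a)}
  ∪ add   = {clear(b), holding(d), ontable(a)}

== RESULT ==
["clear(b)", "holding(d)", "ontable(a)"]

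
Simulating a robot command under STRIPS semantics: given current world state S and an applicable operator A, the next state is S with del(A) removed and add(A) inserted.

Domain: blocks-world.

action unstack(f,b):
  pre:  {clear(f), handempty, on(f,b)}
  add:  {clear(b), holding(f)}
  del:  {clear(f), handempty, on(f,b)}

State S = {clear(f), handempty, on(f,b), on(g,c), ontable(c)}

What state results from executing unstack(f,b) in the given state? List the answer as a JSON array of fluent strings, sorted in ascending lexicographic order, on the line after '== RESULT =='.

Compute (S \ del) ∪ add:
  pre ⊆ S: {clear(f), handempty, on(f,b)} ⊆ S  — applicable
  S \ del = {on(g,c), ontable(c)}
  ∪ add   = {clear(b), holding(f), on(g,c), ontable(c)}

== RESULT ==
["clear(b)", "holding(f)", "on(g,c)", "ontable(c)"]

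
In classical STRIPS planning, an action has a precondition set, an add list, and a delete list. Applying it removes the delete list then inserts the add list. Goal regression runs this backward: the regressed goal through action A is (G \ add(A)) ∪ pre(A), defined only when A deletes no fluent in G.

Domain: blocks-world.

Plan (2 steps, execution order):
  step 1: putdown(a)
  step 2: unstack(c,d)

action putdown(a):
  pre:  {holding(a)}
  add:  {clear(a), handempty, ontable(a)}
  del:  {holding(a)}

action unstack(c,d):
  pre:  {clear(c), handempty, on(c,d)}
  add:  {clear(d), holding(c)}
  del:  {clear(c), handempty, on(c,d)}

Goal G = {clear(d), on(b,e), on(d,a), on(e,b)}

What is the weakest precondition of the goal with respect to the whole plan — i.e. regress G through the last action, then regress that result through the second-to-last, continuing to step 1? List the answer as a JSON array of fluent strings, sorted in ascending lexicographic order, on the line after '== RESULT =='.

Work backward from the goal:
  through step 2 (unstack(c,d)): drop {clear(d)}, keep {on(b,e), on(d,a), on(e,b)}, require {clear(c), handempty, on(c,d)}
    → {clear(c), handempty, on(b,e), on(c,d), on(d,a), on(e,b)}
  through step 1 (putdown(a)): drop {handempty}, keep {clear(c), on(b,e), on(c,d), on(d,a), on(e,b)}, require {holding(a)}
    → {clear(c), holding(a), on(b,e), on(c,d), on(d,a), on(e,b)}

== RESULT ==
["clear(c)", "holding(a)", "on(b,e)", "on(c,d)", "on(d,a)", "on(e,b)"]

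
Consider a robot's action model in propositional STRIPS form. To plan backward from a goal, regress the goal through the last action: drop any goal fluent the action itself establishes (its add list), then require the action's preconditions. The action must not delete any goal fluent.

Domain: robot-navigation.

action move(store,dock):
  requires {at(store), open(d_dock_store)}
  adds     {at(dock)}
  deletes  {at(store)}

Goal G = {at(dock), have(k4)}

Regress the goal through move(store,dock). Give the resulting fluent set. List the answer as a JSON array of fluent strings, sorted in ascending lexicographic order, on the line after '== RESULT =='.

Regress:
  G ∩ del = {}  (empty — regression defined)
  G \ add = {at(dock), have(k4)} \ {at(dock)} = {have(k4)}
  ∪ pre   = {have(k4)} ∪ {at(store), open(d_dock_store)}
          = {at(store), have(k4), open(d_dock_store)}

== RESULT ==
["at(store)", "have(k4)", "open(d_dock_store)"]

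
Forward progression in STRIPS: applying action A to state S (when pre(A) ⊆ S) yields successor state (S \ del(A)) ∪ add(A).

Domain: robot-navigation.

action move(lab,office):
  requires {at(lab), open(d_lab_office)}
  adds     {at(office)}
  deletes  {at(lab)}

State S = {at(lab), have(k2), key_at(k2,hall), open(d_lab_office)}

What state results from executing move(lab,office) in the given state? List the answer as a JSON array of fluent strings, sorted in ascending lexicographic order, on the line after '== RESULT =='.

Compute (S \ del) ∪ add:
  pre ⊆ S: {at(lab), open(d_lab_office)} ⊆ S  — applicable
  S \ del = {have(k2), key_at(k2,hall), open(d_lab_office)}
  ∪ add   = {at(office), have(k2), key_at(k2,hall), open(d_lab_office)}

== RESULT ==
["at(office)", "have(k2)", "key_at(k2,hall)", "open(d_lab_office)"]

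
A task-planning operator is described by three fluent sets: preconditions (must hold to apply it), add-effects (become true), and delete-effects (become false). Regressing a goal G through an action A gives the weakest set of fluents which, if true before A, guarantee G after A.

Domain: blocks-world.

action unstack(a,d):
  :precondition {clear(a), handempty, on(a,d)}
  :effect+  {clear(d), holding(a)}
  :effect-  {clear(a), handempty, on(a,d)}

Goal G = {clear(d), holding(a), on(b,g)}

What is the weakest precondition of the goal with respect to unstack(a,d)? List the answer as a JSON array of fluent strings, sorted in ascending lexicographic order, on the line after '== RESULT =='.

Regress:
  G ∩ del = {}  (empty — regression defined)
  G \ add = {clear(d), holding(a), on(b,g)} \ {clear(d), holding(a)} = {on(b,g)}
  ∪ pre   = {on(b,g)} ∪ {clear(a), handempty, on(a,d)}
          = {clear(a), handempty, on(a,d), on(b,g)}

== RESULT ==
["clear(a)", "handempty", "on(a,d)", "on(b,g)"]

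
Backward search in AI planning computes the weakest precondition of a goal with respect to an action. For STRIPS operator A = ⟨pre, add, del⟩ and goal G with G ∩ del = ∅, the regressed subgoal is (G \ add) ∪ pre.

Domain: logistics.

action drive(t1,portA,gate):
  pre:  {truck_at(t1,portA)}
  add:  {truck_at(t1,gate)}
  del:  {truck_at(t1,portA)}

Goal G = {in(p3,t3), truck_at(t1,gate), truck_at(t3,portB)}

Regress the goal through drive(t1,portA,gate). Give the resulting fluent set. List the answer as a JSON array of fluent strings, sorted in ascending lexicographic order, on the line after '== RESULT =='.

Regress:
  G ∩ del = {}  (empty — regression defined)
  G \ add = {in(p3,t3), truck_at(t1,gate), truck_at(t3,portB)} \ {truck_at(t1,gate)} = {in(p3,t3), truck_at(t3,portB)}
  ∪ pre   = {in(p3,t3), truck_at(t3,portB)} ∪ {truck_at(t1,portA)}
          = {in(p3,t3), truck_at(t1,portA), truck_at(t3,portB)}

== RESULT ==
["in(p3,t3)", "truck_at(t1,portA)", "truck_at(t3,portB)"]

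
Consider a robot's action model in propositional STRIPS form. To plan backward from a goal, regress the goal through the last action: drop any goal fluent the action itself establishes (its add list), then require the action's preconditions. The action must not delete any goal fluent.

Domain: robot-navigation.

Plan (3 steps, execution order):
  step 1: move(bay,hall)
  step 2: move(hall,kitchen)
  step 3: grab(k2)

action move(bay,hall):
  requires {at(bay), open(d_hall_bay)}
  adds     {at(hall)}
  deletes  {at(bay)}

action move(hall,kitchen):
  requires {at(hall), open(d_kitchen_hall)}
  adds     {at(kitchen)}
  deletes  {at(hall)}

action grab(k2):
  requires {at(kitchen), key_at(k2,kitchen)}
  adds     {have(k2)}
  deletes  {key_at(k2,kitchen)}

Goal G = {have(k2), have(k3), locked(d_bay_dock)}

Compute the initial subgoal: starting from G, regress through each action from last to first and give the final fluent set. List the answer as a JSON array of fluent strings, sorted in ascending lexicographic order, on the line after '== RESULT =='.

Regress step by step:
  through step 3 (grab(k2)): drop {have(k2)}, keep {have(k3), locked(d_bay_dock)}, require {at(kitchen), key_at(k2,kitchen)}
    → {at(kitchen), have(k3), key_at(k2,kitchen), locked(d_bay_dock)}
  through step 2 (move(hall,kitchen)): drop {at(kitchen)}, keep {have(k3), key_at(k2,kitchen), locked(d_bay_dock)}, require {at(hall), open(d_kitchen_hall)}
    → {at(hall), have(k3), key_at(k2,kitchen), locked(d_bay_dock), open(d_kitchen_hall)}
  through step 1 (move(bay,hall)): drop {at(hall)}, keep {have(k3), key_at(k2,kitchen), locked(d_bay_dock), open(d_kitchen_hall)}, require {at(bay), open(d_hall_bay)}
    → {at(bay), have(k3), key_at(k2,kitchen), locked(d_bay_dock), open(d_hall_bay), open(d_kitchen_hall)}

== RESULT ==
["at(bay)", "have(k3)", "key_at(k2,kitchen)", "locked(d_bay_dock)", "open(d_hall_bay)", "open(d_kitchen_hall)"]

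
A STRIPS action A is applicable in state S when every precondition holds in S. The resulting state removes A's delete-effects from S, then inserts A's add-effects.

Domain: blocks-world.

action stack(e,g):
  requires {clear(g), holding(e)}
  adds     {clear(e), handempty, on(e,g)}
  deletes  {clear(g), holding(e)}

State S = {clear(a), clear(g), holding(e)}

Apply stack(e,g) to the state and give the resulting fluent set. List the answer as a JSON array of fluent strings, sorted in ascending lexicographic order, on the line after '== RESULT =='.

Progress:
  pre ⊆ S: {clear(g), holding(e)} ⊆ S  — applicable
  S \ del = {clear(a)}
  ∪ add   = {clear(a), clear(e), handempty, on(e,g)}

== RESULT ==
["clear(a)", "clear(e)", "handempty", "on(e,g)"]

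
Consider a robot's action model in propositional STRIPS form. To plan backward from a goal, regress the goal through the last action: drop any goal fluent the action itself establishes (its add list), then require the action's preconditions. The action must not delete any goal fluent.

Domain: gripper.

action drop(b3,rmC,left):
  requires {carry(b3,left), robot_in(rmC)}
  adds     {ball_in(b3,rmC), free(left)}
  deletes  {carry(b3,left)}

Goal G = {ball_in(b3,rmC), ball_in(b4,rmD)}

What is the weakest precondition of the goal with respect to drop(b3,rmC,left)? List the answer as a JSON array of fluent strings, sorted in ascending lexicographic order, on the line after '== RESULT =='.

Compute (G \ add) ∪ pre:
  G ∩ del = {}  (empty — regression defined)
  G \ add = {ball_in(b3,rmC), ball_in(b4,rmD)} \ {ball_in(b3,rmC), free(left)} = {ball_in(b4,rmD)}
  ∪ pre   = {ball_in(b4,rmD)} ∪ {carry(b3,left), robot_in(rmC)}
          = {ball_in(b4,rmD), carry(b3,left), robot_in(rmC)}

== RESULT ==
["ball_in(b4,rmD)", "carry(b3,left)", "robot_in(rmC)"]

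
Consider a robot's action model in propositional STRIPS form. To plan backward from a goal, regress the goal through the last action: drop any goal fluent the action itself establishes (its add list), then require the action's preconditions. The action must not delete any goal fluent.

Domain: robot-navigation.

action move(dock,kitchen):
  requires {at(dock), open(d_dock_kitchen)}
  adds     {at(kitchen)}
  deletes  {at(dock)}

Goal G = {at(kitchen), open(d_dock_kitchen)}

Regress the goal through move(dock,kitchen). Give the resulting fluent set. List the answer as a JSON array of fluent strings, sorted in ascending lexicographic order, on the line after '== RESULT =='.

Regress:
  G ∩ del = {}  (empty — regression defined)
  G \ add = {at(kitchen), open(d_dock_kitchen)} \ {at(kitchen)} = {open(d_dock_kitchen)}
  ∪ pre   = {open(d_dock_kitchen)} ∪ {at(dock), open(d_dock_kitchen)}
          = {at(dock), open(d_dock_kitchen)}

== RESULT ==
["at(dock)", "open(d_dock_kitchen)"]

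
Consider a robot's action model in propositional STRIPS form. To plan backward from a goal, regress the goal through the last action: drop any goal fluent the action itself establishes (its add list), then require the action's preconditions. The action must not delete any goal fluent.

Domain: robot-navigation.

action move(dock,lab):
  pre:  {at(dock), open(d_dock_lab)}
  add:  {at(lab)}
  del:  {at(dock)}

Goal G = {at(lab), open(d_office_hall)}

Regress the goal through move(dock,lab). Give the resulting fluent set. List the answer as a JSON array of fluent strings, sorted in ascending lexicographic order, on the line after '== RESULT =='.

Regress:
  G ∩ del = {}  (empty — regression defined)
  G \ add = {at(lab), open(d_office_hall)} \ {at(lab)} = {open(d_office_hall)}
  ∪ pre   = {open(d_office_hall)} ∪ {at(dock), open(d_dock_lab)}
          = {at(dock), open(d_dock_lab), open(d_office_hall)}

== RESULT ==
["at(dock)", "open(d_dock_lab)", "open(d_office_hall)"]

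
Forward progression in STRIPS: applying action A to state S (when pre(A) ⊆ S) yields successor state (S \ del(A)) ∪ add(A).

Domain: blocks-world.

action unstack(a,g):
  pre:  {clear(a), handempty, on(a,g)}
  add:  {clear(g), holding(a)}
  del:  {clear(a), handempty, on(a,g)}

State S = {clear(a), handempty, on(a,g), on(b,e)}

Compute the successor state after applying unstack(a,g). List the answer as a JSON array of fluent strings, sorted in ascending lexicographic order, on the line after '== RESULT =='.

Compute (S \ del) ∪ add:
  pre ⊆ S: {clear(a), handempty, on(a,g)} ⊆ S  — applicable
  S \ del = {on(b,e)}
  ∪ add   = {clear(g), holding(a), on(b,e)}

== RESULT ==
["clear(g)", "holding(a)", "on(b,e)"]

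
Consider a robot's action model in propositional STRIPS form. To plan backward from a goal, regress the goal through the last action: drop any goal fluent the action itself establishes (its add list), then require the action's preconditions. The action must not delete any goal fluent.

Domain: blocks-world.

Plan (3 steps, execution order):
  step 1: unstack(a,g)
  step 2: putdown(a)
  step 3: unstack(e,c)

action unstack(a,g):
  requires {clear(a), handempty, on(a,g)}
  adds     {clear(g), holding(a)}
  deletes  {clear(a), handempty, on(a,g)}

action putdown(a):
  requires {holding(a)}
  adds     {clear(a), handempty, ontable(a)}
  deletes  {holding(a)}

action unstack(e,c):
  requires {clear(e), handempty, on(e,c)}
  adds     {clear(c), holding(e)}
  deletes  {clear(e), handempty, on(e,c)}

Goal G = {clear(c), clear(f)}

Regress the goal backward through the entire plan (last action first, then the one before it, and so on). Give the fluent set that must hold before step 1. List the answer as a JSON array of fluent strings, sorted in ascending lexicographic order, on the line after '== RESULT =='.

Regress step by step:
  through step 3 (unstack(e,c)): drop {clear(c)}, keep {clear(f)}, require {clear(e), handempty, on(e,c)}
    → {clear(e), clear(f), handempty, on(e,c)}
  through step 2 (putdown(a)): drop {handempty}, keep {clear(e), clear(f), on(e,c)}, require {holding(a)}
    → {clear(e), clear(f), holding(a), on(e,c)}
  through step 1 (unstack(a,g)): drop {holding(a)}, keep {clear(e), clear(f), on(e,c)}, require {clear(a), handempty, on(a,g)}
    → {clear(a), clear(e), clear(f), handempty, on(a,g), on(e,c)}

== RESULT ==
["clear(a)", "clear(e)", "clear(f)", "handempty", "on(a,g)", "on(e,c)"]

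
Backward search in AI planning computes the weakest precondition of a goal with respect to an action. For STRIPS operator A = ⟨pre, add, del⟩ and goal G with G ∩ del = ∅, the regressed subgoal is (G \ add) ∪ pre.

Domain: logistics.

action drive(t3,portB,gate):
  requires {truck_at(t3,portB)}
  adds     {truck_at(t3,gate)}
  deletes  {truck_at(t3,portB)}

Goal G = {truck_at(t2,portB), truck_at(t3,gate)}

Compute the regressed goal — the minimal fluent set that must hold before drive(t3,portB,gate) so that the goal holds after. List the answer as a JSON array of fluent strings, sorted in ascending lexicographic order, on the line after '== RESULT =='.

Regress:
  G ∩ del = {}  (empty — regression defined)
  G \ add = {truck_at(t2,portB), truck_at(t3,gate)} \ {truck_at(t3,gate)} = {truck_at(t2,portB)}
  ∪ pre   = {truck_at(t2,portB)} ∪ {truck_at(t3,portB)}
          = {truck_at(t2,portB), truck_at(t3,portB)}

== RESULT ==
["truck_at(t2,portB)", "truck_at(t3,portB)"]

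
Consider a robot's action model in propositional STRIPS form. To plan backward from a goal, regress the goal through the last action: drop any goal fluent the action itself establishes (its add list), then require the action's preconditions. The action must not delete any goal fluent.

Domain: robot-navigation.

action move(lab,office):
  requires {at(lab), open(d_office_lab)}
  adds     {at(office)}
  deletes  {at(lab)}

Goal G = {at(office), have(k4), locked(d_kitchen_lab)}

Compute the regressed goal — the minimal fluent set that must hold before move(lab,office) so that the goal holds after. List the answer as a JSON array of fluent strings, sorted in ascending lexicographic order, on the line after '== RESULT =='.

Compute (G \ add) ∪ pre:
  G ∩ del = {}  (empty — regression defined)
  G \ add = {at(office), have(k4), locked(d_kitchen_lab)} \ {at(office)} = {have(k4), locked(d_kitchen_lab)}
  ∪ pre   = {have(k4), locked(d_kitchen_lab)} ∪ {at(lab), open(d_office_lab)}
          = {at(lab), have(k4), locked(d_kitchen_lab), open(d_office_lab)}

== RESULT ==
["at(lab)", "have(k4)", "locked(d_kitchen_lab)", "open(d_office_lab)"]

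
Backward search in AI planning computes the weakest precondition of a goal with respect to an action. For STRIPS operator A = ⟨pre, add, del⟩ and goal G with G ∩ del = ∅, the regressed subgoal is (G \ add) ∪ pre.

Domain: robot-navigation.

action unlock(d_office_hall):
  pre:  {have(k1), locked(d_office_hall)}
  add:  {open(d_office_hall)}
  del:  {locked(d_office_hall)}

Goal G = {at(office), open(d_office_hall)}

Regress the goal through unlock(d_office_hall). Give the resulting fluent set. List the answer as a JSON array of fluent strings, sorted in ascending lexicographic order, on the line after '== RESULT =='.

Compute (G \ add) ∪ pre:
  G ∩ del = {}  (empty — regression defined)
  G \ add = {at(office), open(d_office_hall)} \ {open(d_office_hall)} = {at(office)}
  ∪ pre   = {at(office)} ∪ {have(k1), locked(d_office_hall)}
          = {at(office), have(k1), locked(d_office_hall)}

== RESULT ==
["at(office)", "have(k1)", "locked(d_office_hall)"]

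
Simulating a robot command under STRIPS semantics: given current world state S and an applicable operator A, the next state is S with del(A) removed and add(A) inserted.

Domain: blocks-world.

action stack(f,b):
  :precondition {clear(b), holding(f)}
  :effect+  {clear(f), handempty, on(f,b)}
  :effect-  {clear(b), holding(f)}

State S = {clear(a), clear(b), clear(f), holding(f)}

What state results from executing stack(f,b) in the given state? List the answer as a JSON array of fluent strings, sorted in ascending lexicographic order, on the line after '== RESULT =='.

Progress:
  pre ⊆ S: {clear(b), holding(f)} ⊆ S  — applicable
  S \ del = {clear(a), clear(f)}
  ∪ add   = {clear(a), clear(f), handempty, on(f,b)}

== RESULT ==
["clear(a)", "clear(f)", "handempty", "on(f,b)"]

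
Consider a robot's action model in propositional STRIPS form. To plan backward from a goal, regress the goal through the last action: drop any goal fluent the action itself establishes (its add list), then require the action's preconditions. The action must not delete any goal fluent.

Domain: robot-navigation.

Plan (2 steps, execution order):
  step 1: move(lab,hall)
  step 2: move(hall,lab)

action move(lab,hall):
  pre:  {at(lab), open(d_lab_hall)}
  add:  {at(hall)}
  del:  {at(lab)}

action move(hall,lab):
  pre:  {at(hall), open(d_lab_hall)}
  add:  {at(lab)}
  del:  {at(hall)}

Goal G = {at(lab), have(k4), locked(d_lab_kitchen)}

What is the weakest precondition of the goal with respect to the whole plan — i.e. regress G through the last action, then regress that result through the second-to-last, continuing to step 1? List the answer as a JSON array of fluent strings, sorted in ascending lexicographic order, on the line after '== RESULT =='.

Regress step by step:
  through step 2 (move(hall,lab)): drop {at(lab)}, keep {have(k4), locked(d_lab_kitchen)}, require {at(hall), open(d_lab_hall)}
    → {at(hall), have(k4), locked(d_lab_kitchen), open(d_lab_hall)}
  through step 1 (move(lab,hall)): drop {at(hall)}, keep {have(k4), locked(d_lab_kitchen), open(d_lab_hall)}, require {at(lab), open(d_lab_hall)}
    → {at(lab), have(k4), locked(d_lab_kitchen), open(d_lab_hall)}

== RESULT ==
["at(lab)", "have(k4)", "locked(d_lab_kitchen)", "open(d_lab_hall)"]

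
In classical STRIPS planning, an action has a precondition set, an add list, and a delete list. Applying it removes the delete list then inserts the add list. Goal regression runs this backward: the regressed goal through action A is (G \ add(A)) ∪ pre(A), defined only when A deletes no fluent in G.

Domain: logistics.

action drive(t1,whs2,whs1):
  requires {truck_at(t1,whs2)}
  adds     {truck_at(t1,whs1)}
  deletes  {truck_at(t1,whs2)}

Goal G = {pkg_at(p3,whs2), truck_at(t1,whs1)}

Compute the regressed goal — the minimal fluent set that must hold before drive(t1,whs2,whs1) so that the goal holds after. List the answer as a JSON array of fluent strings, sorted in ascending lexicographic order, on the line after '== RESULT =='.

Compute (G \ add) ∪ pre:
  G ∩ del = {}  (empty — regression defined)
  G \ add = {pkg_at(p3,whs2), truck_at(t1,whs1)} \ {truck_at(t1,whs1)} = {pkg_at(p3,whs2)}
  ∪ pre   = {pkg_at(p3,whs2)} ∪ {truck_at(t1,whs2)}
          = {pkg_at(p3,whs2), truck_at(t1,whs2)}

== RESULT ==
["pkg_at(p3,whs2)", "truck_at(t1,whs2)"]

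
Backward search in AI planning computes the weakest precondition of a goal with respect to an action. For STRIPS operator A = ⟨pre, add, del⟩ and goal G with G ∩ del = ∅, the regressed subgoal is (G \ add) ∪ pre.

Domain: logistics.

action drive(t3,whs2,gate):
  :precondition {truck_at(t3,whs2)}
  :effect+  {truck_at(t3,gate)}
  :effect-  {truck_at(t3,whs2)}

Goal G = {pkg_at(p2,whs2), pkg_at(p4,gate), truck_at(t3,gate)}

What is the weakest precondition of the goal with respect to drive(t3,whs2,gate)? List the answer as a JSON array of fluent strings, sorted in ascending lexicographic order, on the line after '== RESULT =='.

Regress:
  G ∩ del = {}  (empty — regression defined)
  G \ add = {pkg_at(p2,whs2), pkg_at(p4,gate), truck_at(t3,gate)} \ {truck_at(t3,gate)} = {pkg_at(p2,whs2), pkg_at(p4,gate)}
  ∪ pre   = {pkg_at(p2,whs2), pkg_at(p4,gate)} ∪ {truck_at(t3,whs2)}
          = {pkg_at(p2,whs2), pkg_at(p4,gate), truck_at(t3,whs2)}

== RESULT ==
["pkg_at(p2,whs2)", "pkg_at(p4,gate)", "truck_at(t3,whs2)"]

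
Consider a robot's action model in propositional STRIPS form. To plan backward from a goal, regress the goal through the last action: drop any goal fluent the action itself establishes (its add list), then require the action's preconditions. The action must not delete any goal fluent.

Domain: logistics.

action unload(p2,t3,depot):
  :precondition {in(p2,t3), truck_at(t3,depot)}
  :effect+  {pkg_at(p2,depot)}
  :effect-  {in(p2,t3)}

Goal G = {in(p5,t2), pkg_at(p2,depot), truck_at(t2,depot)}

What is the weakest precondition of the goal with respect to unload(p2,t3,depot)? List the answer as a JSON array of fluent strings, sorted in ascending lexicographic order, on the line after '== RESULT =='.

Compute (G \ add) ∪ pre:
  G ∩ del = {}  (empty — regression defined)
  G \ add = {in(p5,t2), pkg_at(p2,depot), truck_at(t2,depot)} \ {pkg_at(p2,depot)} = {in(p5,t2), truck_at(t2,depot)}
  ∪ pre   = {in(p5,t2), truck_at(t2,depot)} ∪ {in(p2,t3), truck_at(t3,depot)}
          = {in(p2,t3), in(p5,t2), truck_at(t2,depot), truck_at(t3,depot)}

== RESULT ==
["in(p2,t3)", "in(p5,t2)", "truck_at(t2,depot)", "truck_at(t3,depot)"]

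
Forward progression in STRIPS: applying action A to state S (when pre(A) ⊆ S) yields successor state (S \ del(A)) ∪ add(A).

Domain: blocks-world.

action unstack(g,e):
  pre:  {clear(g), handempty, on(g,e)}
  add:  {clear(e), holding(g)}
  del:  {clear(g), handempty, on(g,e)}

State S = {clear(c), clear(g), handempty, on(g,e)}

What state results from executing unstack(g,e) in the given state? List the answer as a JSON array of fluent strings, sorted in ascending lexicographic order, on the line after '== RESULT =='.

Progress:
  pre ⊆ S: {clear(g), handempty, on(g,e)} ⊆ S  — applicable
  S \ del = {clear(c)}
  ∪ add   = {clear(c), clear(e), holding(g)}

== RESULT ==
["clear(c)", "clear(e)", "holding(g)"]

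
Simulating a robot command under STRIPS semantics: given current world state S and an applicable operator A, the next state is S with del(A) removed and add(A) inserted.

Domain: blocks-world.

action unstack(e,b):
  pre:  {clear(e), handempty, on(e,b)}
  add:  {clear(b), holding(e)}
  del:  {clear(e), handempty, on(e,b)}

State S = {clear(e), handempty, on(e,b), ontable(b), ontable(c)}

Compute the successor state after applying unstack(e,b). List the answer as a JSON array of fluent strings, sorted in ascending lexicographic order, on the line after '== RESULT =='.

Progress:
  pre ⊆ S: {clear(e), handempty, on(e,b)} ⊆ S  — applicable
  S \ del = {ontable(b), ontable(c)}
  ∪ add   = {clear(b), holding(e), ontable(b), ontable(c)}

== RESULT ==
["clear(b)", "holding(e)", "ontable(b)", "ontable(c)"]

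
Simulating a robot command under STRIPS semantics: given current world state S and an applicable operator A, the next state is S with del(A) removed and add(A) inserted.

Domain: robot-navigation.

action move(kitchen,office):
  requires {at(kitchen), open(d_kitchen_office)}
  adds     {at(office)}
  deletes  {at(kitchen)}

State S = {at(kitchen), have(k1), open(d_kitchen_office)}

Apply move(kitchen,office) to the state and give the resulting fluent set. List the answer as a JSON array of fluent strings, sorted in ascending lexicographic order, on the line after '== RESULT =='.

Progress:
  pre ⊆ S: {at(kitchen), open(d_kitchen_office)} ⊆ S  — applicable
  S \ del = {have(k1), open(d_kitchen_office)}
  ∪ add   = {at(office), have(k1), open(d_kitchen_office)}

== RESULT ==
["at(office)", "have(k1)", "open(d_kitchen_office)"]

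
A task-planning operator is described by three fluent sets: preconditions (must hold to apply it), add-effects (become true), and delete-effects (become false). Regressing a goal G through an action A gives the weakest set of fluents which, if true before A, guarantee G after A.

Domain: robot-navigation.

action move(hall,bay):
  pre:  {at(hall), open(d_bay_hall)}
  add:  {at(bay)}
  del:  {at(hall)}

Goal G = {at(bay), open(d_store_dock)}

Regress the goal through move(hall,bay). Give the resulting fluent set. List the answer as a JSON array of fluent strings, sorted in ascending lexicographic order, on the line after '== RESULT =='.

Compute (G \ add) ∪ pre:
  G ∩ del = {}  (empty — regression defined)
  G \ add = {at(bay), open(d_store_dock)} \ {at(bay)} = {open(d_store_dock)}
  ∪ pre   = {open(d_store_dock)} ∪ {at(hall), open(d_bay_hall)}
          = {at(hall), open(d_bay_hall), open(d_store_dock)}

== RESULT ==
["at(hall)", "open(d_bay_hall)", "open(d_store_dock)"]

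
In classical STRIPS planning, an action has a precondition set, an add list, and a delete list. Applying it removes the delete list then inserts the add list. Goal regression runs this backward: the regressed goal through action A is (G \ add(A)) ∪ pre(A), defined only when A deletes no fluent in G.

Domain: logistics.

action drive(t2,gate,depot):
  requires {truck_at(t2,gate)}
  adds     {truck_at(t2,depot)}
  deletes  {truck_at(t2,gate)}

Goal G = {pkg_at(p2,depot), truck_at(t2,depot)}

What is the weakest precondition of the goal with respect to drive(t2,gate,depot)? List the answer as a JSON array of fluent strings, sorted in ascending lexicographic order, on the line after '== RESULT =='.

Compute (G \ add) ∪ pre:
  G ∩ del = {}  (empty — regression defined)
  G \ add = {pkg_at(p2,depot), truck_at(t2,depot)} \ {truck_at(t2,depot)} = {pkg_at(p2,depot)}
  ∪ pre   = {pkg_at(p2,depot)} ∪ {truck_at(t2,gate)}
          = {pkg_at(p2,depot), truck_at(t2,gate)}

== RESULT ==
["pkg_at(p2,depot)", "truck_at(t2,gate)"]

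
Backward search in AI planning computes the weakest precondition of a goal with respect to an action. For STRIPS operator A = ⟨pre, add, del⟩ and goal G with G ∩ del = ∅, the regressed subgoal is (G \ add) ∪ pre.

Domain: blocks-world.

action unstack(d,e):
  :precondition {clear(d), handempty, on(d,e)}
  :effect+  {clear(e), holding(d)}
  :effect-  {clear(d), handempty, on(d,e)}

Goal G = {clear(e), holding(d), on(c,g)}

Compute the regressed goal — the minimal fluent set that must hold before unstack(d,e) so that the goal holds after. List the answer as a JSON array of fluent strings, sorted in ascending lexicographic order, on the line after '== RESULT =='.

Compute (G \ add) ∪ pre:
  G ∩ del = {}  (empty — regression defined)
  G \ add = {clear(e), holding(d), on(c,g)} \ {clear(e), holding(d)} = {on(c,g)}
  ∪ pre   = {on(c,g)} ∪ {clear(d), handempty, on(d,e)}
          = {clear(d), handempty, on(c,g), on(d,e)}

== RESULT ==
["clear(d)", "handempty", "on(c,g)", "on(d,e)"]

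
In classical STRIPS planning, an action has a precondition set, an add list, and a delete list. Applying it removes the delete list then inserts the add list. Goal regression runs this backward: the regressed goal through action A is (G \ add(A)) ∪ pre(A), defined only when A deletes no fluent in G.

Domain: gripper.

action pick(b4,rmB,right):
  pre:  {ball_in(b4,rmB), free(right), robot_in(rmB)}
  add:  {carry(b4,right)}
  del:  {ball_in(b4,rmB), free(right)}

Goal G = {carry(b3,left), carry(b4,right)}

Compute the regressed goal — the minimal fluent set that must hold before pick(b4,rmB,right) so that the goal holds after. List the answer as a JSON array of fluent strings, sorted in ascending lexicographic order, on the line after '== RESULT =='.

Regress:
  G ∩ del = {}  (empty — regression defined)
  G \ add = {carry(b3,left), carry(b4,right)} \ {carry(b4,right)} = {carry(b3,left)}
  ∪ pre   = {carry(b3,left)} ∪ {ball_in(b4,rmB), free(right), robot_in(rmB)}
          = {ball_in(b4,rmB), carry(b3,left), free(right), robot_in(rmB)}

== RESULT ==
["ball_in(b4,rmB)", "carry(b3,left)", "free(right)", "robot_in(rmB)"]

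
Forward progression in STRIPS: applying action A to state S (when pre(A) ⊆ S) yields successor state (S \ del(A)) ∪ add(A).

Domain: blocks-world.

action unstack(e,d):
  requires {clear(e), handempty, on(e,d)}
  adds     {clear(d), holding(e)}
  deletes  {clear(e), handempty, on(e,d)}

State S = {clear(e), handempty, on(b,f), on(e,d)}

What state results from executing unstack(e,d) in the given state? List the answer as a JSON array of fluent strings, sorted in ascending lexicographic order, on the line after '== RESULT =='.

Compute (S \ del) ∪ add:
  pre ⊆ S: {clear(e), handempty, on(e,d)} ⊆ S  — applicable
  S \ del = {on(b,f)}
  ∪ add   = {clear(d), holding(e), on(b,f)}

== RESULT ==
["clear(d)", "holding(e)", "on(b,f)"]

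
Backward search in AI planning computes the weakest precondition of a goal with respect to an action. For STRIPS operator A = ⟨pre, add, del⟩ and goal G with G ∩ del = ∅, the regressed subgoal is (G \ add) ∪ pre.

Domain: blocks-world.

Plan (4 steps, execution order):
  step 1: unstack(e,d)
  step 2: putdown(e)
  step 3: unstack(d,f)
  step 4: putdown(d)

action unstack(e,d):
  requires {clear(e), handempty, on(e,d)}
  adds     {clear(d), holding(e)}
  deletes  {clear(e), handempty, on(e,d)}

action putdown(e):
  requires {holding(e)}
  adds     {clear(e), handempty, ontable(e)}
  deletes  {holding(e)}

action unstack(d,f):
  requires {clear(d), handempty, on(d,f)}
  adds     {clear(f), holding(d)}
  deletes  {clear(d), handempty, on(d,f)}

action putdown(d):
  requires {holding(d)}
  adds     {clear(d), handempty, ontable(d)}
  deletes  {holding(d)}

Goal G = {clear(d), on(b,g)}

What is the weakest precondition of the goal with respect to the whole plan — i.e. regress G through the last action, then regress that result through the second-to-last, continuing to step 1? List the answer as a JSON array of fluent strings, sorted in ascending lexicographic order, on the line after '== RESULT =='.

Work backward from the goal:
  through step 4 (putdown(d)): drop {clear(d)}, keep {on(b,g)}, require {holding(d)}
    → {holding(d), on(b,g)}
  through step 3 (unstack(d,f)): drop {holding(d)}, keep {on(b,g)}, require {clear(d), handempty, on(d,f)}
    → {clear(d), handempty, on(b,g), on(d,f)}
  through step 2 (putdown(e)): drop {handempty}, keep {clear(d), on(b,g), on(d,f)}, require {holding(e)}
    → {clear(d), holding(e), on(b,g), on(d,f)}
  through step 1 (unstack(e,d)): drop {clear(d), holding(e)}, keep {on(b,g), on(d,f)}, require {clear(e), handempty, on(e,d)}
    → {clear(e), handempty, on(b,g), on(d,f), on(e,d)}

== RESULT ==
["clear(e)", "handempty", "on(b,g)", "on(d,f)", "on(e,d)"]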